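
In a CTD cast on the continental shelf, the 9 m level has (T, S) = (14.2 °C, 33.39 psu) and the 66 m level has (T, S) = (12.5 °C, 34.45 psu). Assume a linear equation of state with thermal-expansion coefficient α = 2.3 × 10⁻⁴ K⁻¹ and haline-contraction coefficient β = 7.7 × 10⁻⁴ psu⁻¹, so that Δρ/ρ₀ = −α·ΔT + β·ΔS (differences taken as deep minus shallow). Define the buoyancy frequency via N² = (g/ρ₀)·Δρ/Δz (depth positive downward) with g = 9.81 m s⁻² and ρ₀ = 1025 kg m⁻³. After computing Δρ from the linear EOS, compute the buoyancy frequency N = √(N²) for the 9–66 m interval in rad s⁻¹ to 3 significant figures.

0.0144 rad s⁻¹

ΔT = -1.7 K, ΔS = +1.06 psu (deep − shallow).
Δρ/ρ₀ = −αΔT + βΔS = 3.91 × 10⁻⁴ + 8.162 × 10⁻⁴ = 1.2072 × 10⁻³, so Δρ ≈ 1.237 kg m⁻³.
N² = (g/ρ₀)·Δρ/Δz = g·(Δρ/ρ₀)/Δz = 9.81 × 1.2072 × 10⁻³ / 57 = 2.0777 × 10⁻⁴ s⁻².
N = √(2.0777 × 10⁻⁴) = 0.014414 rad s⁻¹ ≈ 0.0144 rad s⁻¹.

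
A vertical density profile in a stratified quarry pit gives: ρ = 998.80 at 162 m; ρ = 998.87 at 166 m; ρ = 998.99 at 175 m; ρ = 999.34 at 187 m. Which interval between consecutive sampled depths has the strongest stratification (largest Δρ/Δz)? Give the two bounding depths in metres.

175–187 m

Compute the density gradient over each adjacent pair:
  162–166 m: Δρ/Δz = 0.07/4 = 0.018 kg m⁻⁴
  166–175 m: Δρ/Δz = 0.12/9 = 0.013 kg m⁻⁴
  175–187 m: Δρ/Δz = 0.35/12 = 0.029 kg m⁻⁴
The largest gradient is in the 175–187 m interval — the pycnocline.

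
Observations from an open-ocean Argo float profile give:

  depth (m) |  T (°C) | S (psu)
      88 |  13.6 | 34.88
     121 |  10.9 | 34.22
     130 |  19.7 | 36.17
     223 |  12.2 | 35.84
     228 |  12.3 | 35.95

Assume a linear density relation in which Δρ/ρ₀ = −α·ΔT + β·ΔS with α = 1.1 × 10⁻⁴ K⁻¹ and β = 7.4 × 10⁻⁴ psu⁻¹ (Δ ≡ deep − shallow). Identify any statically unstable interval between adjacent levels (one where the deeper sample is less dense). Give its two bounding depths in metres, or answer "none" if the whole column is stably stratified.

88–121 m

Evaluate Δρ/ρ₀ = −αΔT + βΔS across each adjacent pair:
  88–121 m: −αΔT+βΔS = −(1.1 × 10⁻⁴)(-2.7)+(7.4 × 10⁻⁴)(-0.66) = -1.9 × 10⁻⁴ → UNSTABLE
  121–130 m: −αΔT+βΔS = −(1.1 × 10⁻⁴)(+8.8)+(7.4 × 10⁻⁴)(+1.95) = 4.7 × 10⁻⁴ → stable
  130–223 m: −αΔT+βΔS = −(1.1 × 10⁻⁴)(-7.5)+(7.4 × 10⁻⁴)(-0.33) = 5.8 × 10⁻⁴ → stable
  223–228 m: −αΔT+βΔS = −(1.1 × 10⁻⁴)(+0.1)+(7.4 × 10⁻⁴)(+0.11) = 7.0 × 10⁻⁵ → stable
The 88–121 m interval has Δρ < 0: lighter water underlies denser water.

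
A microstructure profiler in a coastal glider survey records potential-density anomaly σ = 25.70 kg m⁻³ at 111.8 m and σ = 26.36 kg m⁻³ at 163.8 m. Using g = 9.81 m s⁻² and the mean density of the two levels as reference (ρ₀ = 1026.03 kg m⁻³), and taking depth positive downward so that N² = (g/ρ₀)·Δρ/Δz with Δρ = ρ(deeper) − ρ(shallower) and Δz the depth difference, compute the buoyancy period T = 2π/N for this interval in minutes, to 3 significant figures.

Δρ = 1026.36 − 1025.70 = 0.66 kg m⁻³ over Δz = 163.8 − 111.8 = 52 m.
N² = (9.81/1026.03) × (0.66/52) = 1.2135 × 10⁻⁴ s⁻².
N = √(1.2135 × 10⁻⁴) = 0.011016 rad s⁻¹, so T = 2π/N = 570.37 s = 9.5062 min ≈ 9.51 min.
A positive N² confirms static stability across the interval.

9.51 min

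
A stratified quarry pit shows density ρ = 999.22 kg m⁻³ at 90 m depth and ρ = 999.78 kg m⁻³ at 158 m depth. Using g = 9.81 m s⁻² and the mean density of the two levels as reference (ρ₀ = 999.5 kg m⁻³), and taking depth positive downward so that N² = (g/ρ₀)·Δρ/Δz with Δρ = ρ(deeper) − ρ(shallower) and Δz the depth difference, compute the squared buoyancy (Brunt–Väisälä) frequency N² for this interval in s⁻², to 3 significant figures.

Δρ = 999.78 − 999.22 = 0.56 kg m⁻³ over Δz = 158 − 90 = 68 m.
N² = (9.81/999.5) × (0.56/68) = 8.0829 × 10⁻⁵ s⁻² ≈ 8.08 × 10⁻⁵ s⁻².

8.08 × 10⁻⁵ s⁻²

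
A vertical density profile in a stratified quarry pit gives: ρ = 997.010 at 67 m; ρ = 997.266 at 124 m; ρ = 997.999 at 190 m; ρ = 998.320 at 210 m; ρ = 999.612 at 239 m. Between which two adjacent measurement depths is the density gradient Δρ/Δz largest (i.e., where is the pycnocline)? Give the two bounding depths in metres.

210–239 m

Compute the density gradient over each adjacent pair:
  67–124 m: Δρ/Δz = 0.256/57 = 4.5 × 10⁻³ kg m⁻⁴
  124–190 m: Δρ/Δz = 0.733/66 = 0.011 kg m⁻⁴
  190–210 m: Δρ/Δz = 0.321/20 = 0.016 kg m⁻⁴
  210–239 m: Δρ/Δz = 1.292/29 = 0.045 kg m⁻⁴
The largest gradient is in the 210–239 m interval — the pycnocline.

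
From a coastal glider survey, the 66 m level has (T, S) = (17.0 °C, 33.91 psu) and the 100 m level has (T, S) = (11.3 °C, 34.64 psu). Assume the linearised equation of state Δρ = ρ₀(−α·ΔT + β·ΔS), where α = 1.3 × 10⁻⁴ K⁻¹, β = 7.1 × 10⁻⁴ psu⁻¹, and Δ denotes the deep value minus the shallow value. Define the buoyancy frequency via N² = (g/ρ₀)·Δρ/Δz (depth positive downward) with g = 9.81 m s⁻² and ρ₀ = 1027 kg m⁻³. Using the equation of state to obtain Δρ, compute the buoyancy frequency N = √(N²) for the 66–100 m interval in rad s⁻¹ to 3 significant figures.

0.0191 rad s⁻¹

ΔT = -5.7 K, ΔS = +0.73 psu (deep − shallow).
Δρ/ρ₀ = −αΔT + βΔS = 7.41 × 10⁻⁴ + 5.183 × 10⁻⁴ = 1.2593 × 10⁻³, so Δρ ≈ 1.293 kg m⁻³.
N² = (g/ρ₀)·Δρ/Δz = g·(Δρ/ρ₀)/Δz = 9.81 × 1.2593 × 10⁻³ / 34 = 3.6335 × 10⁻⁴ s⁻².
N = √(3.6335 × 10⁻⁴) = 0.019062 rad s⁻¹ ≈ 0.0191 rad s⁻¹.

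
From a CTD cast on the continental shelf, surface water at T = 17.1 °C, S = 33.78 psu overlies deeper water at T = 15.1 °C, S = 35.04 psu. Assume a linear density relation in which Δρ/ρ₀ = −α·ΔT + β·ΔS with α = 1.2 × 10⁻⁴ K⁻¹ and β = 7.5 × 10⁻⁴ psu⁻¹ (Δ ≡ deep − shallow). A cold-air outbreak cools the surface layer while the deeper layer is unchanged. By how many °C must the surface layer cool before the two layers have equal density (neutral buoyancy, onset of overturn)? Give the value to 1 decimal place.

9.9 °C

Neutral buoyancy requires Δρ = 0, i.e. −α(T_deep − T_surf′) + β(S_deep − S_surf) = 0.
T_surf′ = T_deep − (β/α)·ΔS = 15.1 − (7.5 × 10⁻⁴/1.2 × 10⁻⁴)·(+1.26) = 7.225 °C.
Cooling required: 17.1 − (7.225) = 9.875 °C.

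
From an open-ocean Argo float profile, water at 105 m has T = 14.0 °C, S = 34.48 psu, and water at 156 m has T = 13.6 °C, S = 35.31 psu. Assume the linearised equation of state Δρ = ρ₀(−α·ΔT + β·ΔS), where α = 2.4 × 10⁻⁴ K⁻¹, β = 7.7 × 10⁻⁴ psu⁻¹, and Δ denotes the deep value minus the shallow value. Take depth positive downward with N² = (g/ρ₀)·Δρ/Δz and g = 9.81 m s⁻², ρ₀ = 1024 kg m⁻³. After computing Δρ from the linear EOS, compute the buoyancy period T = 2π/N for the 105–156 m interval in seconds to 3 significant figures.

528 s

ΔT = -0.4 K, ΔS = +0.83 psu (deep − shallow).
Δρ/ρ₀ = −αΔT + βΔS = 9.60 × 10⁻⁵ + 6.391 × 10⁻⁴ = 7.351 × 10⁻⁴, so Δρ ≈ 0.7527 kg m⁻³.
N² = (g/ρ₀)·Δρ/Δz = g·(Δρ/ρ₀)/Δz = 9.81 × 7.351 × 10⁻⁴ / 51 = 1.4140 × 10⁻⁴ s⁻².
N = √(1.4140 × 10⁻⁴) = 0.011891 rad s⁻¹ → T = 2π/N = 528.40 s ≈ 528 s.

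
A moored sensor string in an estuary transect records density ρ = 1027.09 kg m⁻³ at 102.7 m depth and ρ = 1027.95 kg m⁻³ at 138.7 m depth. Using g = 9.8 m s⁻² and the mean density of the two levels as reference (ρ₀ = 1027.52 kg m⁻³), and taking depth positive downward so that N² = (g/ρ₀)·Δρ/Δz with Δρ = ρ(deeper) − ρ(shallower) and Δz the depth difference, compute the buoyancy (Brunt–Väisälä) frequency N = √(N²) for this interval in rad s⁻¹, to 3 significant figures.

Δρ = 1027.95 − 1027.09 = 0.86 kg m⁻³ over Δz = 138.7 − 102.7 = 36 m.
N² = (9.8/1027.52) × (0.86/36) = 2.2784 × 10⁻⁴ s⁻².
N = √(2.2784 × 10⁻⁴) = 0.015094 rad s⁻¹ ≈ 0.0151 rad s⁻¹.

0.0151 rad s⁻¹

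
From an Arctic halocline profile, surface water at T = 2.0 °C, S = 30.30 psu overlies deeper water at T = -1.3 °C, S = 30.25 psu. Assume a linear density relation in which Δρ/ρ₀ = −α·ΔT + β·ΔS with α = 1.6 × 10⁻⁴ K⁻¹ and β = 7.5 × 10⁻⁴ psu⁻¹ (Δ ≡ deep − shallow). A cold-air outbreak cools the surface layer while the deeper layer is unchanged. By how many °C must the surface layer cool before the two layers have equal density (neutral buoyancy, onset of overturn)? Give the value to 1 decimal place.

3.1 °C

Neutral buoyancy requires Δρ = 0, i.e. −α(T_deep − T_surf′) + β(S_deep − S_surf) = 0.
T_surf′ = T_deep − (β/α)·ΔS = -1.3 − (7.5 × 10⁻⁴/1.6 × 10⁻⁴)·(-0.05) = -1.066 °C.
Cooling required: 2.0 − (-1.066) = 3.066 °C.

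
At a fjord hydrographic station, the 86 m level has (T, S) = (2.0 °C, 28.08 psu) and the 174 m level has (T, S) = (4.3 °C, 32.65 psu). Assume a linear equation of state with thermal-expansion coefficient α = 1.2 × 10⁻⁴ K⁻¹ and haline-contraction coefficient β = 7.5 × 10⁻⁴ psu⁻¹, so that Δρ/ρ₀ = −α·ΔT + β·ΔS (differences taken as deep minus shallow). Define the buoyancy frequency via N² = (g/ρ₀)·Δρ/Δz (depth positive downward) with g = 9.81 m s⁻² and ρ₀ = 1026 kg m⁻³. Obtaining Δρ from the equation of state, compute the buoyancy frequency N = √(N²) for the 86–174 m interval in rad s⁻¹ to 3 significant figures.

0.0187 rad s⁻¹

ΔT = +2.3 K, ΔS = +4.57 psu (deep − shallow).
Δρ/ρ₀ = −αΔT + βΔS = -2.76 × 10⁻⁴ + 3.4275 × 10⁻³ = 3.1515 × 10⁻³, so Δρ ≈ 3.233 kg m⁻³.
N² = (g/ρ₀)·Δρ/Δz = g·(Δρ/ρ₀)/Δz = 9.81 × 3.1515 × 10⁻³ / 88 = 3.5132 × 10⁻⁴ s⁻².
N = √(3.5132 × 10⁻⁴) = 0.018744 rad s⁻¹ ≈ 0.0187 rad s⁻¹.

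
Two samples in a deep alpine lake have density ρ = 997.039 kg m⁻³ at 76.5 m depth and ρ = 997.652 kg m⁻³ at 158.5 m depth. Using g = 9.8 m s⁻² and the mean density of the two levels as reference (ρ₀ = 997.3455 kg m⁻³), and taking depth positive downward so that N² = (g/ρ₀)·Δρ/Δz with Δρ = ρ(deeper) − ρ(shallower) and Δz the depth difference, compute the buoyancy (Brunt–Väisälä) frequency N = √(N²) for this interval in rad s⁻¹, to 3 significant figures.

8.57 × 10⁻³ rad s⁻¹

Δρ = 997.652 − 997.039 = 0.613 kg m⁻³ over Δz = 158.5 − 76.5 = 82 m.
N² = (9.8/997.3455) × (0.613/82) = 7.3456 × 10⁻⁵ s⁻².
N = √(7.3456 × 10⁻⁵) = 8.5706 × 10⁻³ rad s⁻¹ ≈ 8.57 × 10⁻³ rad s⁻¹.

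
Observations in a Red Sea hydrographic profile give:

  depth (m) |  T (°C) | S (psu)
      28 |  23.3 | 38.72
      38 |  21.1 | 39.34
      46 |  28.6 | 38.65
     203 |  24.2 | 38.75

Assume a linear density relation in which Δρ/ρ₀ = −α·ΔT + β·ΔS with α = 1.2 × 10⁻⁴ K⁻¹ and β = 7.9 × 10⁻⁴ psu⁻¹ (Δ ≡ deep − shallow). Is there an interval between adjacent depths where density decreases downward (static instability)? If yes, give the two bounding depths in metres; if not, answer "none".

38–46 m

Evaluate Δρ/ρ₀ = −αΔT + βΔS across each adjacent pair:
  28–38 m: −αΔT+βΔS = −(1.2 × 10⁻⁴)(-2.2)+(7.9 × 10⁻⁴)(+0.62) = 7.5 × 10⁻⁴ → stable
  38–46 m: −αΔT+βΔS = −(1.2 × 10⁻⁴)(+7.5)+(7.9 × 10⁻⁴)(-0.69) = -1.4 × 10⁻³ → UNSTABLE
  46–203 m: −αΔT+βΔS = −(1.2 × 10⁻⁴)(-4.4)+(7.9 × 10⁻⁴)(+0.10) = 6.1 × 10⁻⁴ → stable
The 38–46 m interval has Δρ < 0: lighter water underlies denser water.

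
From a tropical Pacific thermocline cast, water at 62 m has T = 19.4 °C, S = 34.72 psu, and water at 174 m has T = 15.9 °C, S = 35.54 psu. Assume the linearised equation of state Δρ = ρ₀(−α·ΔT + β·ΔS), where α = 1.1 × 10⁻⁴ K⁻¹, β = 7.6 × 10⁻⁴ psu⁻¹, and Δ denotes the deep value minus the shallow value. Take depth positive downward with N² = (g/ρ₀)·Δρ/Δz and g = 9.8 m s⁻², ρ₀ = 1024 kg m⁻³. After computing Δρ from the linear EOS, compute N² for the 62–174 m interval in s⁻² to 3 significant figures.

ΔT = -3.5 K, ΔS = +0.82 psu (deep − shallow).
Δρ/ρ₀ = −αΔT + βΔS = 3.85 × 10⁻⁴ + 6.232 × 10⁻⁴ = 1.0082 × 10⁻³, so Δρ ≈ 1.032 kg m⁻³.
N² = (g/ρ₀)·Δρ/Δz = g·(Δρ/ρ₀)/Δz = 9.8 × 1.0082 × 10⁻³ / 112 = 8.8217 × 10⁻⁵ s⁻² ≈ 8.82 × 10⁻⁵ s⁻².

8.82 × 10⁻⁵ s⁻²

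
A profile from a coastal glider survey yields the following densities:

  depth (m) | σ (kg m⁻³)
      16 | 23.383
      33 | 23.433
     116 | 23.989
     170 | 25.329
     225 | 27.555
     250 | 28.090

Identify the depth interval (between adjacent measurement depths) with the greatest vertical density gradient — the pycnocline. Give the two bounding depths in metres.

Compute the density gradient over each adjacent pair:
  16–33 m: Δρ/Δz = 0.050/17 = 2.9 × 10⁻³ kg m⁻⁴
  33–116 m: Δρ/Δz = 0.556/83 = 6.7 × 10⁻³ kg m⁻⁴
  116–170 m: Δρ/Δz = 1.340/54 = 0.025 kg m⁻⁴
  170–225 m: Δρ/Δz = 2.226/55 = 0.040 kg m⁻⁴
  225–250 m: Δρ/Δz = 0.535/25 = 0.021 kg m⁻⁴
The largest gradient is in the 170–225 m interval — the pycnocline.

170–225 m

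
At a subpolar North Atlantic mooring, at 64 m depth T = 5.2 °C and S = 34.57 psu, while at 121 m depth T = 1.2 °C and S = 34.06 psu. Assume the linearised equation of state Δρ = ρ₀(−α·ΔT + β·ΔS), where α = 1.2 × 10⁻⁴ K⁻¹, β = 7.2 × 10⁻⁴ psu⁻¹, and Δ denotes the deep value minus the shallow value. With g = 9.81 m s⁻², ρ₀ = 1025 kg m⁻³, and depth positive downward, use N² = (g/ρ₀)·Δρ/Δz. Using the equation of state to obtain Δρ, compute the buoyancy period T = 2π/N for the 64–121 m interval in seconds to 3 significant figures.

ΔT = -4.0 K, ΔS = -0.51 psu (deep − shallow).
Δρ/ρ₀ = −αΔT + βΔS = 4.80 × 10⁻⁴ − 3.672 × 10⁻⁴ = 1.128 × 10⁻⁴, so Δρ ≈ 0.1156 kg m⁻³.
N² = (g/ρ₀)·Δρ/Δz = g·(Δρ/ρ₀)/Δz = 9.81 × 1.128 × 10⁻⁴ / 57 = 1.9413 × 10⁻⁵ s⁻².
N = √(1.9413 × 10⁻⁵) = 4.4060 × 10⁻³ rad s⁻¹ → T = 2π/N = 1.4261 × 10³ s ≈ 1.43 × 10³ s.

1.43 × 10³ s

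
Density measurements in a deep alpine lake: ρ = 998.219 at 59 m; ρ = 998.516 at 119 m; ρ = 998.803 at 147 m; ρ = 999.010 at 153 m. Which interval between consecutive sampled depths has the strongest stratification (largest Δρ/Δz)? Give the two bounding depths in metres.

147–153 m

Compute the density gradient over each adjacent pair:
  59–119 m: Δρ/Δz = 0.297/60 = 4.9 × 10⁻³ kg m⁻⁴
  119–147 m: Δρ/Δz = 0.287/28 = 0.010 kg m⁻⁴
  147–153 m: Δρ/Δz = 0.207/6 = 0.034 kg m⁻⁴
The largest gradient is in the 147–153 m interval — the pycnocline.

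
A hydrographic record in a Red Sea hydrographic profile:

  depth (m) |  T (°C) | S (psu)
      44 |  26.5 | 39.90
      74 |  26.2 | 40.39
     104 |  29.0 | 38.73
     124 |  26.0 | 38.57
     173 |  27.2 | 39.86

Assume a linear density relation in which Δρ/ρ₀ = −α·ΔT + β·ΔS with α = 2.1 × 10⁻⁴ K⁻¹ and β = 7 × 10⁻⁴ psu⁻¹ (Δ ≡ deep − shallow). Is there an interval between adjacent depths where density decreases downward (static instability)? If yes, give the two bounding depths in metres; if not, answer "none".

74–104 m

Evaluate Δρ/ρ₀ = −αΔT + βΔS across each adjacent pair:
  44–74 m: −αΔT+βΔS = −(2.1 × 10⁻⁴)(-0.3)+(7 × 10⁻⁴)(+0.49) = 4.1 × 10⁻⁴ → stable
  74–104 m: −αΔT+βΔS = −(2.1 × 10⁻⁴)(+2.8)+(7 × 10⁻⁴)(-1.66) = -1.7 × 10⁻³ → UNSTABLE
  104–124 m: −αΔT+βΔS = −(2.1 × 10⁻⁴)(-3.0)+(7 × 10⁻⁴)(-0.16) = 5.2 × 10⁻⁴ → stable
  124–173 m: −αΔT+βΔS = −(2.1 × 10⁻⁴)(+1.2)+(7 × 10⁻⁴)(+1.29) = 6.5 × 10⁻⁴ → stable
The 74–104 m interval has Δρ < 0: lighter water underlies denser water.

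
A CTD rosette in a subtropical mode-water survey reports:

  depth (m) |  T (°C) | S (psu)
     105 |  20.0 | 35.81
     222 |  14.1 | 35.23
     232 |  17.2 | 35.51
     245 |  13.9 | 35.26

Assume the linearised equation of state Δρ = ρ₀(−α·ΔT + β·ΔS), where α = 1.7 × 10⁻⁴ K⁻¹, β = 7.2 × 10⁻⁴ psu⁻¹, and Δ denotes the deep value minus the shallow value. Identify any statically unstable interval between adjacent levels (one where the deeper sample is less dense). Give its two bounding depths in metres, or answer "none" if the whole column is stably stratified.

222–232 m

Evaluate Δρ/ρ₀ = −αΔT + βΔS across each adjacent pair:
  105–222 m: −αΔT+βΔS = −(1.7 × 10⁻⁴)(-5.9)+(7.2 × 10⁻⁴)(-0.58) = 5.9 × 10⁻⁴ → stable
  222–232 m: −αΔT+βΔS = −(1.7 × 10⁻⁴)(+3.1)+(7.2 × 10⁻⁴)(+0.28) = -3.3 × 10⁻⁴ → UNSTABLE
  232–245 m: −αΔT+βΔS = −(1.7 × 10⁻⁴)(-3.3)+(7.2 × 10⁻⁴)(-0.25) = 3.8 × 10⁻⁴ → stable
The 222–232 m interval has Δρ < 0: lighter water underlies denser water.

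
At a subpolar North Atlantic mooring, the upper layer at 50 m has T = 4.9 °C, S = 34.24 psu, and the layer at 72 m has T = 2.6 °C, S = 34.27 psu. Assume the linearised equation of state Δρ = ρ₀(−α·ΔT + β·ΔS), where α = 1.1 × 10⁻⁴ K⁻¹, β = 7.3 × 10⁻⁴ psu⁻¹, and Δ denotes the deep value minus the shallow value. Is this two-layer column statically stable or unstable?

stable

ΔT = 2.6 − 4.9 = -2.3 K and ΔS = 34.27 − 34.24 = +0.03 psu (deep − shallow).
−αΔT = 2.53 × 10⁻⁴; βΔS = 2.19 × 10⁻⁵; sum Δρ/ρ₀ = 2.749 × 10⁻⁴.
Δρ/ρ₀ > 0, so Δρ > 0: deeper water is denser → statically stable.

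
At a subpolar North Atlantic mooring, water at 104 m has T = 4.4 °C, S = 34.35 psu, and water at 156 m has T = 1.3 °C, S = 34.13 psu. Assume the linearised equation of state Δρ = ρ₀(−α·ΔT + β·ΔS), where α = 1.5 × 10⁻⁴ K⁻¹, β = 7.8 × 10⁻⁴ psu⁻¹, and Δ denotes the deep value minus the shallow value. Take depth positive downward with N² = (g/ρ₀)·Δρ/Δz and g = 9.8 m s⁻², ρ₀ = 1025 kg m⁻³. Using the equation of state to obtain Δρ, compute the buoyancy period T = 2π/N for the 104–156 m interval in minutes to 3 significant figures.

14.1 min

ΔT = -3.1 K, ΔS = -0.22 psu (deep − shallow).
Δρ/ρ₀ = −αΔT + βΔS = 4.65 × 10⁻⁴ − 1.716 × 10⁻⁴ = 2.934 × 10⁻⁴, so Δρ ≈ 0.3007 kg m⁻³.
N² = (g/ρ₀)·Δρ/Δz = g·(Δρ/ρ₀)/Δz = 9.8 × 2.934 × 10⁻⁴ / 52 = 5.5295 × 10⁻⁵ s⁻².
N = √(5.5295 × 10⁻⁵) = 7.4361 × 10⁻³ rad s⁻¹ → T = 2π/N = 844.96 s = 14.083 min ≈ 14.1 min.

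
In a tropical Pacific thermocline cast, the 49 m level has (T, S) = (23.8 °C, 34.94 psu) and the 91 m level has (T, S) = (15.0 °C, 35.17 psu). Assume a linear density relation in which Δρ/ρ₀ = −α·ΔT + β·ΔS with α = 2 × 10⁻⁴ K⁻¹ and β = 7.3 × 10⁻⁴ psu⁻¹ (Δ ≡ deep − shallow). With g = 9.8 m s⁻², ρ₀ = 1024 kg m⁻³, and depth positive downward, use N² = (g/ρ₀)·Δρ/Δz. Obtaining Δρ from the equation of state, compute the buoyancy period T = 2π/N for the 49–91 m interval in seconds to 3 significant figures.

296 s

ΔT = -8.8 K, ΔS = +0.23 psu (deep − shallow).
Δρ/ρ₀ = −αΔT + βΔS = 1.76 × 10⁻³ + 1.679 × 10⁻⁴ = 1.9279 × 10⁻³, so Δρ ≈ 1.974 kg m⁻³.
N² = (g/ρ₀)·Δρ/Δz = g·(Δρ/ρ₀)/Δz = 9.8 × 1.9279 × 10⁻³ / 42 = 4.4984 × 10⁻⁴ s⁻².
N = √(4.4984 × 10⁻⁴) = 0.021209 rad s⁻¹ → T = 2π/N = 296.25 s ≈ 296 s.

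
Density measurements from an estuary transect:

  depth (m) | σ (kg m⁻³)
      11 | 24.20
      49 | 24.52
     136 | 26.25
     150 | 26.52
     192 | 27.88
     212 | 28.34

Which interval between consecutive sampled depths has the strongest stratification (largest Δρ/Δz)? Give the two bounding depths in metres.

150–192 m

Compute the density gradient over each adjacent pair:
  11–49 m: Δρ/Δz = 0.32/38 = 8.4 × 10⁻³ kg m⁻⁴
  49–136 m: Δρ/Δz = 1.73/87 = 0.020 kg m⁻⁴
  136–150 m: Δρ/Δz = 0.27/14 = 0.019 kg m⁻⁴
  150–192 m: Δρ/Δz = 1.36/42 = 0.032 kg m⁻⁴
  192–212 m: Δρ/Δz = 0.46/20 = 0.023 kg m⁻⁴
The largest gradient is in the 150–192 m interval — the pycnocline.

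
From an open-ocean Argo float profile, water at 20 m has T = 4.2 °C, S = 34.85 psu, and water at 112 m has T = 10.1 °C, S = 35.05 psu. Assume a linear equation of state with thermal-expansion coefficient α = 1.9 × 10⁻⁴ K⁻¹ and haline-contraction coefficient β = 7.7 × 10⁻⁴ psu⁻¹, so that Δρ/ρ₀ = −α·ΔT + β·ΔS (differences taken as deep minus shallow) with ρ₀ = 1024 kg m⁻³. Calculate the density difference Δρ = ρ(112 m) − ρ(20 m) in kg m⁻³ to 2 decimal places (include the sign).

-0.99 kg m⁻³

ΔT = +5.9 K, ΔS = +0.20 psu (deep − shallow).
Δρ/ρ₀ = −(1.9 × 10⁻⁴)(+5.9) + (7.7 × 10⁻⁴)(+0.20) = -9.67 × 10⁻⁴.
Δρ = 1024 × (-9.67 × 10⁻⁴) = -0.99 kg m⁻³.
Negative Δρ: lighter below, statically unstable.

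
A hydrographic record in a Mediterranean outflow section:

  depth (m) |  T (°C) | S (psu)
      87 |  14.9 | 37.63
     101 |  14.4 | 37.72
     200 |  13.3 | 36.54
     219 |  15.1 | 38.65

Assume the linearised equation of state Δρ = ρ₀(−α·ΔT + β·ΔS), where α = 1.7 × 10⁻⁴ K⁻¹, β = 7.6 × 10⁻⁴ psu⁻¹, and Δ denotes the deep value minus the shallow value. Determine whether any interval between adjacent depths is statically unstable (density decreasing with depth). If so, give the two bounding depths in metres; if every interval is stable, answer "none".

101–200 m

Evaluate Δρ/ρ₀ = −αΔT + βΔS across each adjacent pair:
  87–101 m: −αΔT+βΔS = −(1.7 × 10⁻⁴)(-0.5)+(7.6 × 10⁻⁴)(+0.09) = 1.5 × 10⁻⁴ → stable
  101–200 m: −αΔT+βΔS = −(1.7 × 10⁻⁴)(-1.1)+(7.6 × 10⁻⁴)(-1.18) = -7.1 × 10⁻⁴ → UNSTABLE
  200–219 m: −αΔT+βΔS = −(1.7 × 10⁻⁴)(+1.8)+(7.6 × 10⁻⁴)(+2.11) = 1.3 × 10⁻³ → stable
The 101–200 m interval has Δρ < 0: lighter water underlies denser water.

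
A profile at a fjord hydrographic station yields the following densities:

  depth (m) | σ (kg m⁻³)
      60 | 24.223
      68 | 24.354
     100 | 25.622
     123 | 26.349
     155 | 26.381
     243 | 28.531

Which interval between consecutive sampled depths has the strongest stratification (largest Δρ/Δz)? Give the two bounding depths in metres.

Compute the density gradient over each adjacent pair:
  60–68 m: Δρ/Δz = 0.131/8 = 0.016 kg m⁻⁴
  68–100 m: Δρ/Δz = 1.268/32 = 0.040 kg m⁻⁴
  100–123 m: Δρ/Δz = 0.727/23 = 0.032 kg m⁻⁴
  123–155 m: Δρ/Δz = 0.032/32 = 1.0 × 10⁻³ kg m⁻⁴
  155–243 m: Δρ/Δz = 2.150/88 = 0.024 kg m⁻⁴
The largest gradient is in the 68–100 m interval — the pycnocline.

68–100 m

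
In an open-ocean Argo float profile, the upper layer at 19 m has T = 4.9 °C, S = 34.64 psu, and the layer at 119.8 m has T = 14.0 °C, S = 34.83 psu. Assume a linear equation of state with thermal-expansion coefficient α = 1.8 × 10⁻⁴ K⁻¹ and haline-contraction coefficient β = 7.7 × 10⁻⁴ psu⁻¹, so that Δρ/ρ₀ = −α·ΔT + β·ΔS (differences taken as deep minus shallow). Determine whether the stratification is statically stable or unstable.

ΔT = 14.0 − 4.9 = +9.1 K and ΔS = 34.83 − 34.64 = +0.19 psu (deep − shallow).
−αΔT = -1.638 × 10⁻³; βΔS = 1.463 × 10⁻⁴; sum Δρ/ρ₀ = -1.4917 × 10⁻³.
Δρ/ρ₀ < 0, so Δρ < 0: deeper water is lighter → statically unstable; the column would overturn.

unstable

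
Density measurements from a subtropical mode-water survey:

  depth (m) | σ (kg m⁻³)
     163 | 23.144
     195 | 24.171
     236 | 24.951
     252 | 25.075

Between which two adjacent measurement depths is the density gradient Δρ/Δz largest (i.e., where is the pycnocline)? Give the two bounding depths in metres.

163–195 m

Compute the density gradient over each adjacent pair:
  163–195 m: Δρ/Δz = 1.027/32 = 0.032 kg m⁻⁴
  195–236 m: Δρ/Δz = 0.780/41 = 0.019 kg m⁻⁴
  236–252 m: Δρ/Δz = 0.124/16 = 7.7 × 10⁻³ kg m⁻⁴
The largest gradient is in the 163–195 m interval — the pycnocline.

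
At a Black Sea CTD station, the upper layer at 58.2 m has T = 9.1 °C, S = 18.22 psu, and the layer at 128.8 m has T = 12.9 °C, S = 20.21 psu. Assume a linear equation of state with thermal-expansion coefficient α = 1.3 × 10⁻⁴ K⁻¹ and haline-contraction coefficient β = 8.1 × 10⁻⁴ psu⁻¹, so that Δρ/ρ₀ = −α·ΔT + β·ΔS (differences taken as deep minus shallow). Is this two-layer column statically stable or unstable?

stable

ΔT = 12.9 − 9.1 = +3.8 K and ΔS = 20.21 − 18.22 = +1.99 psu (deep − shallow).
−αΔT = -4.94 × 10⁻⁴; βΔS = 1.6119 × 10⁻³; sum Δρ/ρ₀ = 1.1179 × 10⁻³.
Δρ/ρ₀ > 0, so Δρ > 0: deeper water is denser → statically stable.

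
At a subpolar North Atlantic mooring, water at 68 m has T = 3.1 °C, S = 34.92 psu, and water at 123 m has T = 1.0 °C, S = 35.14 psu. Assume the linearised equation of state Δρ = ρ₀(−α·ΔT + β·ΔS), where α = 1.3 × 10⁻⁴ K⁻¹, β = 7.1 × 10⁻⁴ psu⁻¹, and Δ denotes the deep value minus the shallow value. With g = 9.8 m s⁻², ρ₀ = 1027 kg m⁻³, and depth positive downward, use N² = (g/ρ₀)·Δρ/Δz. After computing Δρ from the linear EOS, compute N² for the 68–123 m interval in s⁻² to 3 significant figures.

7.65 × 10⁻⁵ s⁻²

ΔT = -2.1 K, ΔS = +0.22 psu (deep − shallow).
Δρ/ρ₀ = −αΔT + βΔS = 2.73 × 10⁻⁴ + 1.562 × 10⁻⁴ = 4.292 × 10⁻⁴, so Δρ ≈ 0.4408 kg m⁻³.
N² = (g/ρ₀)·Δρ/Δz = g·(Δρ/ρ₀)/Δz = 9.8 × 4.292 × 10⁻⁴ / 55 = 7.6476 × 10⁻⁵ s⁻² ≈ 7.65 × 10⁻⁵ s⁻².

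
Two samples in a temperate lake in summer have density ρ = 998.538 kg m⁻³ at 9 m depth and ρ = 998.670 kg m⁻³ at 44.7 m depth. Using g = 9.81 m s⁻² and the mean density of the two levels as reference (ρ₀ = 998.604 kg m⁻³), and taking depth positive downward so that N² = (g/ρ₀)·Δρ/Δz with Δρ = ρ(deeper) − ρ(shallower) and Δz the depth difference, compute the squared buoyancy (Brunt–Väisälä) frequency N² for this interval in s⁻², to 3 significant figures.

Δρ = 998.670 − 998.538 = 0.132 kg m⁻³ over Δz = 44.7 − 9 = 35.7 m.
N² = (9.81/998.604) × (0.132/35.7) = 3.6323 × 10⁻⁵ s⁻² ≈ 3.63 × 10⁻⁵ s⁻².

3.63 × 10⁻⁵ s⁻²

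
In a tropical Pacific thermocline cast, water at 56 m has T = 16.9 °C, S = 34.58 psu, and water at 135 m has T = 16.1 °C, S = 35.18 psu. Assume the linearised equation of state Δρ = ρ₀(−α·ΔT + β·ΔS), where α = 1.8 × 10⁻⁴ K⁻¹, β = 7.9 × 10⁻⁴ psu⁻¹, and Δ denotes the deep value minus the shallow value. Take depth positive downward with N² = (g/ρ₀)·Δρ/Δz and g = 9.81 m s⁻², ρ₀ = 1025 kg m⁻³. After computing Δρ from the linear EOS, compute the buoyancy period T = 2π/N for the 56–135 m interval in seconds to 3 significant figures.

717 s

ΔT = -0.8 K, ΔS = +0.60 psu (deep − shallow).
Δρ/ρ₀ = −αΔT + βΔS = 1.44 × 10⁻⁴ + 4.74 × 10⁻⁴ = 6.18 × 10⁻⁴, so Δρ ≈ 0.6334 kg m⁻³.
N² = (g/ρ₀)·Δρ/Δz = g·(Δρ/ρ₀)/Δz = 9.81 × 6.18 × 10⁻⁴ / 79 = 7.6742 × 10⁻⁵ s⁻².
N = √(7.6742 × 10⁻⁵) = 8.7603 × 10⁻³ rad s⁻¹ → T = 2π/N = 717.23 s ≈ 717 s.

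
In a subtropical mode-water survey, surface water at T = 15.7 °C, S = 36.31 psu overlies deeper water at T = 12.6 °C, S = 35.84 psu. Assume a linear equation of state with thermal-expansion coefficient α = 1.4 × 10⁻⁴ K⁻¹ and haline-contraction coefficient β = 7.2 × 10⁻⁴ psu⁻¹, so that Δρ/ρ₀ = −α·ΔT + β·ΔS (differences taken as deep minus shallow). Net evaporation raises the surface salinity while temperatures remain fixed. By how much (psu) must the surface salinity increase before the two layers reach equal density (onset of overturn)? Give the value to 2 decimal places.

0.13 psu

Neutral buoyancy requires −α(T_deep − T_surf) + β(S_deep − S_surf′) = 0.
S_surf′ = S_deep − (α/β)·ΔT = 35.84 − (1.4 × 10⁻⁴/7.2 × 10⁻⁴)·(-3.1) = 36.4428 psu.
Increase required: 36.4428 − 36.31 = 0.1328 psu.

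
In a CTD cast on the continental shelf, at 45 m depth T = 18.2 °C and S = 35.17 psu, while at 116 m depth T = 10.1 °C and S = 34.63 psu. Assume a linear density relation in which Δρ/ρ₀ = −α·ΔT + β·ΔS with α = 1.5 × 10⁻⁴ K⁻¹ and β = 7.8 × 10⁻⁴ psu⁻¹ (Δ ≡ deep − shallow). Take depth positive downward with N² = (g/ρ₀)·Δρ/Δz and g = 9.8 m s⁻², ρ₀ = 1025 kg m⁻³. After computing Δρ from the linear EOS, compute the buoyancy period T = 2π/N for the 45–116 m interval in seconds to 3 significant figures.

ΔT = -8.1 K, ΔS = -0.54 psu (deep − shallow).
Δρ/ρ₀ = −αΔT + βΔS = 1.215 × 10⁻³ − 4.212 × 10⁻⁴ = 7.938 × 10⁻⁴, so Δρ ≈ 0.8136 kg m⁻³.
N² = (g/ρ₀)·Δρ/Δz = g·(Δρ/ρ₀)/Δz = 9.8 × 7.938 × 10⁻⁴ / 71 = 1.0957 × 10⁻⁴ s⁻².
N = √(1.0957 × 10⁻⁴) = 0.010468 rad s⁻¹ → T = 2π/N = 600.23 s ≈ 600 s.

600 s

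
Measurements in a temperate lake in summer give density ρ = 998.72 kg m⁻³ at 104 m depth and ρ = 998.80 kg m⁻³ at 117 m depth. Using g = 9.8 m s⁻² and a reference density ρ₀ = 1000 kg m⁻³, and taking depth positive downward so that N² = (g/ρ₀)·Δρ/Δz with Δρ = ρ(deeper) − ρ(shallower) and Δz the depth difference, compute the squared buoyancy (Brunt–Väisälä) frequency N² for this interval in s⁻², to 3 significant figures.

6.03 × 10⁻⁵ s⁻²

Δρ = 998.80 − 998.72 = 0.08 kg m⁻³ over Δz = 117 − 104 = 13 m.
N² = (9.8/1000) × (0.08/13) = 6.0308 × 10⁻⁵ s⁻² ≈ 6.03 × 10⁻⁵ s⁻².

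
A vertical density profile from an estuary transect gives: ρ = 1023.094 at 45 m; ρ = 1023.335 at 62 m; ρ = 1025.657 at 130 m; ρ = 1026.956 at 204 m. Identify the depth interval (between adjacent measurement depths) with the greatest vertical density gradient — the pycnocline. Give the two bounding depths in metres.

62–130 m

Compute the density gradient over each adjacent pair:
  45–62 m: Δρ/Δz = 0.241/17 = 0.014 kg m⁻⁴
  62–130 m: Δρ/Δz = 2.322/68 = 0.034 kg m⁻⁴
  130–204 m: Δρ/Δz = 1.299/74 = 0.018 kg m⁻⁴
The largest gradient is in the 62–130 m interval — the pycnocline.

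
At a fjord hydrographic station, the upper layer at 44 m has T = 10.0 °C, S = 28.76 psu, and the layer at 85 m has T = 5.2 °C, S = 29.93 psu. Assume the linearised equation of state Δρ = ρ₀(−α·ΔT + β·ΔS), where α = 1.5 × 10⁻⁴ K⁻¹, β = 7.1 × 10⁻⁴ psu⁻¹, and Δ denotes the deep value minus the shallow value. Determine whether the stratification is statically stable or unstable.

ΔT = 5.2 − 10.0 = -4.8 K and ΔS = 29.93 − 28.76 = +1.17 psu (deep − shallow).
−αΔT = 7.20 × 10⁻⁴; βΔS = 8.307 × 10⁻⁴; sum Δρ/ρ₀ = 1.5507 × 10⁻³.
Δρ/ρ₀ > 0, so Δρ > 0: deeper water is denser → statically stable.

stable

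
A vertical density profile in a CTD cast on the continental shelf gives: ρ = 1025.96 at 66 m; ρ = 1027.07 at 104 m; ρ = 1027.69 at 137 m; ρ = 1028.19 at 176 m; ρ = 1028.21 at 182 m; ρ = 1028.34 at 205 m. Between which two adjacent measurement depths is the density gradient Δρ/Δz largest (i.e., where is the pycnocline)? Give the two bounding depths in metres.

66–104 m

Compute the density gradient over each adjacent pair:
  66–104 m: Δρ/Δz = 1.11/38 = 0.029 kg m⁻⁴
  104–137 m: Δρ/Δz = 0.62/33 = 0.019 kg m⁻⁴
  137–176 m: Δρ/Δz = 0.50/39 = 0.013 kg m⁻⁴
  176–182 m: Δρ/Δz = 0.02/6 = 3.3 × 10⁻³ kg m⁻⁴
  182–205 m: Δρ/Δz = 0.13/23 = 5.7 × 10⁻³ kg m⁻⁴
The largest gradient is in the 66–104 m interval — the pycnocline.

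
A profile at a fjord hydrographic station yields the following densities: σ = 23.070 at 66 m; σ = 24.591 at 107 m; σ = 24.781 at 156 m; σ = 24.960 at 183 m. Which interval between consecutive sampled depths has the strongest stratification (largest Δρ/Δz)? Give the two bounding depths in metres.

Compute the density gradient over each adjacent pair:
  66–107 m: Δρ/Δz = 1.521/41 = 0.037 kg m⁻⁴
  107–156 m: Δρ/Δz = 0.190/49 = 3.9 × 10⁻³ kg m⁻⁴
  156–183 m: Δρ/Δz = 0.179/27 = 6.6 × 10⁻³ kg m⁻⁴
The largest gradient is in the 66–107 m interval — the pycnocline.

66–107 m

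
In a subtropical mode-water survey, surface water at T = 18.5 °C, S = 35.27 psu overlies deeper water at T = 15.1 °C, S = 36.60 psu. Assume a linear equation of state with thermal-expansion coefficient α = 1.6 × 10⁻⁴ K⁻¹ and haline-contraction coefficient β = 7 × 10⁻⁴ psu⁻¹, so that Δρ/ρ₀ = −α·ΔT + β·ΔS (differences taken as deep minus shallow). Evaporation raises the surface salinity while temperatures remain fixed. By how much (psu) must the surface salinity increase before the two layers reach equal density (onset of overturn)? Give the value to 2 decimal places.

2.11 psu

Neutral buoyancy requires −α(T_deep − T_surf) + β(S_deep − S_surf′) = 0.
S_surf′ = S_deep − (α/β)·ΔT = 36.60 − (1.6 × 10⁻⁴/7 × 10⁻⁴)·(-3.4) = 37.3771 psu.
Increase required: 37.3771 − 35.27 = 2.1071 psu.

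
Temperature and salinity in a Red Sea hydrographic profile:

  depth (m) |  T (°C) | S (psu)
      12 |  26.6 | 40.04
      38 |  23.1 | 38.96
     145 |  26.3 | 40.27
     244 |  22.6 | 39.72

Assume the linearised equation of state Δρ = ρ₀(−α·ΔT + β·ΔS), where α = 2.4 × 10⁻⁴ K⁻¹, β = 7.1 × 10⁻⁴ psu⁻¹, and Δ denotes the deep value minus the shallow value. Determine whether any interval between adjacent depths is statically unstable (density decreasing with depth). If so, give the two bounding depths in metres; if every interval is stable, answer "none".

Evaluate Δρ/ρ₀ = −αΔT + βΔS across each adjacent pair:
  12–38 m: −αΔT+βΔS = −(2.4 × 10⁻⁴)(-3.5)+(7.1 × 10⁻⁴)(-1.08) = 7.3 × 10⁻⁵ → stable
  38–145 m: −αΔT+βΔS = −(2.4 × 10⁻⁴)(+3.2)+(7.1 × 10⁻⁴)(+1.31) = 1.6 × 10⁻⁴ → stable
  145–244 m: −αΔT+βΔS = −(2.4 × 10⁻⁴)(-3.7)+(7.1 × 10⁻⁴)(-0.55) = 5.0 × 10⁻⁴ → stable
Every interval has Δρ > 0: the column is stably stratified throughout.

none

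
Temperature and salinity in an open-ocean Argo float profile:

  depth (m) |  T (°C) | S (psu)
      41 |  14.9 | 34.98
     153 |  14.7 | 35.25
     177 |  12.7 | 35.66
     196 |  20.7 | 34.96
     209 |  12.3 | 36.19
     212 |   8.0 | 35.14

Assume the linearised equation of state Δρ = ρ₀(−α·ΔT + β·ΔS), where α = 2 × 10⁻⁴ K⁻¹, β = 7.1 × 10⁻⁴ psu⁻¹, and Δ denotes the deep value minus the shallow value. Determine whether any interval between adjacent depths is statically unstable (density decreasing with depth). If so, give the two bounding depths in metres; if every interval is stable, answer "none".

Evaluate Δρ/ρ₀ = −αΔT + βΔS across each adjacent pair:
  41–153 m: −αΔT+βΔS = −(2 × 10⁻⁴)(-0.2)+(7.1 × 10⁻⁴)(+0.27) = 2.3 × 10⁻⁴ → stable
  153–177 m: −αΔT+βΔS = −(2 × 10⁻⁴)(-2.0)+(7.1 × 10⁻⁴)(+0.41) = 6.9 × 10⁻⁴ → stable
  177–196 m: −αΔT+βΔS = −(2 × 10⁻⁴)(+8.0)+(7.1 × 10⁻⁴)(-0.70) = -2.1 × 10⁻³ → UNSTABLE
  196–209 m: −αΔT+βΔS = −(2 × 10⁻⁴)(-8.4)+(7.1 × 10⁻⁴)(+1.23) = 2.6 × 10⁻³ → stable
  209–212 m: −αΔT+βΔS = −(2 × 10⁻⁴)(-4.3)+(7.1 × 10⁻⁴)(-1.05) = 1.1 × 10⁻⁴ → stable
The 177–196 m interval has Δρ < 0: lighter water underlies denser water.

177–196 m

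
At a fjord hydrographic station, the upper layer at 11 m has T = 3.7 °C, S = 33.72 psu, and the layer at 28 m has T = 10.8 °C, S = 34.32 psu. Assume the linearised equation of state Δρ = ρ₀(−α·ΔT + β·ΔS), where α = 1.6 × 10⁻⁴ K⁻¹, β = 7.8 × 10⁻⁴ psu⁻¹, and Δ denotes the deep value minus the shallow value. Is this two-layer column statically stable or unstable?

unstable

ΔT = 10.8 − 3.7 = +7.1 K and ΔS = 34.32 − 33.72 = +0.60 psu (deep − shallow).
−αΔT = -1.136 × 10⁻³; βΔS = 4.68 × 10⁻⁴; sum Δρ/ρ₀ = -6.68 × 10⁻⁴.
Δρ/ρ₀ < 0, so Δρ < 0: deeper water is lighter → statically unstable; the column would overturn.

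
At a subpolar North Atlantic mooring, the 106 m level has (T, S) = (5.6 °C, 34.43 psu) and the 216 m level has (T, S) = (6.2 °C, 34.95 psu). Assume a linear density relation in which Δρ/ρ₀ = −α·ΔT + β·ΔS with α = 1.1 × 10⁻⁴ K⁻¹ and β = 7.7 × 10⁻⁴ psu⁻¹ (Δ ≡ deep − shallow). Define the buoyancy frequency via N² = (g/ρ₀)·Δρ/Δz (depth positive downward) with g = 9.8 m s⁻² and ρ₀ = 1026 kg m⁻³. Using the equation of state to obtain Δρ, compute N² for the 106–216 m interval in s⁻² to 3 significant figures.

ΔT = +0.6 K, ΔS = +0.52 psu (deep − shallow).
Δρ/ρ₀ = −αΔT + βΔS = -6.60 × 10⁻⁵ + 4.004 × 10⁻⁴ = 3.344 × 10⁻⁴, so Δρ ≈ 0.3431 kg m⁻³.
N² = (g/ρ₀)·Δρ/Δz = g·(Δρ/ρ₀)/Δz = 9.8 × 3.344 × 10⁻⁴ / 110 = 2.9792 × 10⁻⁵ s⁻² ≈ 2.98 × 10⁻⁵ s⁻².

2.98 × 10⁻⁵ s⁻²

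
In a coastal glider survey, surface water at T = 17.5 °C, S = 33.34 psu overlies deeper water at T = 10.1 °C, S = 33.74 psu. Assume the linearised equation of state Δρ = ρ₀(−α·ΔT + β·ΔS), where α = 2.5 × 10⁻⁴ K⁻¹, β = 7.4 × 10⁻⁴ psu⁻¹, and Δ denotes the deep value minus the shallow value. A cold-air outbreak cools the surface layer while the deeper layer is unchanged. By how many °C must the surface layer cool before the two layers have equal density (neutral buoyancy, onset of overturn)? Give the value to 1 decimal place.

Neutral buoyancy requires Δρ = 0, i.e. −α(T_deep − T_surf′) + β(S_deep − S_surf) = 0.
T_surf′ = T_deep − (β/α)·ΔS = 10.1 − (7.4 × 10⁻⁴/2.5 × 10⁻⁴)·(+0.40) = 8.916 °C.
Cooling required: 17.5 − (8.916) = 8.584 °C.

8.6 °C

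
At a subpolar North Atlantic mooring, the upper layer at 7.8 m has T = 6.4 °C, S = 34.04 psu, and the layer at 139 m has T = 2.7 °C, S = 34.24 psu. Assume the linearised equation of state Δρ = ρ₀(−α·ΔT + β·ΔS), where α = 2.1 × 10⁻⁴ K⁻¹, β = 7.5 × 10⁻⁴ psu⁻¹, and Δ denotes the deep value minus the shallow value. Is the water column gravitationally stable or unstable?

ΔT = 2.7 − 6.4 = -3.7 K and ΔS = 34.24 − 34.04 = +0.20 psu (deep − shallow).
−αΔT = 7.77 × 10⁻⁴; βΔS = 1.50 × 10⁻⁴; sum Δρ/ρ₀ = 9.27 × 10⁻⁴.
Δρ/ρ₀ > 0, so Δρ > 0: deeper water is denser → statically stable.

stable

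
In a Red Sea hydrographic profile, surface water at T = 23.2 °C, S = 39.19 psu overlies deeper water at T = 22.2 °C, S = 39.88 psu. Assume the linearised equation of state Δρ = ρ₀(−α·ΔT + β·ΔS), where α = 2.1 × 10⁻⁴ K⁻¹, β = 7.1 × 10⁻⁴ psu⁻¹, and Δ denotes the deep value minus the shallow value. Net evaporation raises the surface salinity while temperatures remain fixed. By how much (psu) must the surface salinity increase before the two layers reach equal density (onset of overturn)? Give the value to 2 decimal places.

0.99 psu

Neutral buoyancy requires −α(T_deep − T_surf) + β(S_deep − S_surf′) = 0.
S_surf′ = S_deep − (α/β)·ΔT = 39.88 − (2.1 × 10⁻⁴/7.1 × 10⁻⁴)·(-1.0) = 40.1758 psu.
Increase required: 40.1758 − 39.19 = 0.9858 psu.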